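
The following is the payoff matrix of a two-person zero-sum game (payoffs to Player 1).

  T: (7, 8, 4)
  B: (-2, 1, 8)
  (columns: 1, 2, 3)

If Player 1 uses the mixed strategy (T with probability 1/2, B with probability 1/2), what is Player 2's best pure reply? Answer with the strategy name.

1

If Player 2 plays 1, Player 1's expected payoff is (1/2)·7 + (1/2)·(-2) = 5/2.
If Player 2 plays 2, Player 1's expected payoff is (1/2)·8 + (1/2)·1 = 9/2.
If Player 2 plays 3, Player 1's expected payoff is (1/2)·4 + (1/2)·8 = 6.
Player 2 minimizes Player 1's payoff; the smallest is 5/2, so the best response is 1.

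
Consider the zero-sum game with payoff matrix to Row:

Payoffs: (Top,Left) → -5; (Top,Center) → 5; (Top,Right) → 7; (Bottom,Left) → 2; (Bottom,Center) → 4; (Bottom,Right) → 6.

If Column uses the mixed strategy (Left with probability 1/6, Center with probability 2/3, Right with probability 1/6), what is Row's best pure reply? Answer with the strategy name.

Bottom

Expected payoff of Top: (1/6)·(-5) + (2/3)·5 + (1/6)·7 = 11/3.
Expected payoff of Bottom: (1/6)·2 + (2/3)·4 + (1/6)·6 = 4.
The largest is 4, so Row's best response is Bottom.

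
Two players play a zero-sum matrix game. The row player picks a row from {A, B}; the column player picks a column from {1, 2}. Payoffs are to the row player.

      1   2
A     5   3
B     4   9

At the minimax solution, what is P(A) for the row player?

5/7

Row minima: A → 3, B → 4; maximin = 4.
Column maxima: 1 → 5, 2 → 9; minimax = 5.
4 ≠ 5, so there is no saddle point; optimal play is mixed.
Let the row player play A with probability p. Expected payoff against 1: 5p + 4(1−p) = p + 4; against 2: 3p + 9(1−p) = −6p + 9.
Setting these equal: p + 4 = −6p + 9 ⇒ 7p = 5 ⇒ p = 5/7, and the value is (1)·(5/7) + 4 = 33/7.
For the column player: with q = P(1), equating A's and B's payoffs gives 2q + 3 = −5q + 9 ⇒ q = 6/7.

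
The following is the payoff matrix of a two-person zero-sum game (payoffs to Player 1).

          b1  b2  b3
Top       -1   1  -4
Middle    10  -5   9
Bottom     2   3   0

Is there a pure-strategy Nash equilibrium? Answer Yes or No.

No

Row minima: Top → -4, Middle → -5, Bottom → 0; maximin = 0.
Column maxima: b1 → 10, b2 → 3, b3 → 9; minimax = 3.
0 ≠ 3, so no pure-strategy equilibrium exists.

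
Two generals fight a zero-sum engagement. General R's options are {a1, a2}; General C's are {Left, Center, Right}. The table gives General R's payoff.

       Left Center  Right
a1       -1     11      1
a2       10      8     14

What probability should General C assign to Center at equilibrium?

Row minima: a1 → -1, a2 → 8; maximin = 8.
Column maxima: Left → 10, Center → 11, Right → 14; minimax = 10.
8 ≠ 10, so there is no saddle point; optimal play is mixed.
Right is strictly dominated by Left (it gives General R strictly more in every row), so General C never plays it.
On the remaining 2×2 (a1, a2 vs Left, Center):
Let General R play a1 with probability p. Expected payoff against Left: (-1)p + 10(1−p) = −11p + 10; against Center: 11p + 8(1−p) = 3p + 8.
Setting these equal: −11p + 10 = 3p + 8 ⇒ −14p = -2 ⇒ p = 1/7, and the value is (-11)·(1/7) + 10 = 59/7.
For General C: with q = P(Left), equating a1's and a2's payoffs gives −12q + 11 = 2q + 8 ⇒ q = 3/14.

11/14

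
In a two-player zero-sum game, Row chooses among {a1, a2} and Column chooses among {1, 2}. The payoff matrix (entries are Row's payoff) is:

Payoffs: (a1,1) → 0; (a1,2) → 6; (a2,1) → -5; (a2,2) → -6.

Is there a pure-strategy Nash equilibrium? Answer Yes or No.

Row minima: a1 → 0, a2 → -6; maximin = 0.
Column maxima: 1 → 0, 2 → 6; minimax = 0.
maximin = minimax = 0, so a saddle point exists.

Yes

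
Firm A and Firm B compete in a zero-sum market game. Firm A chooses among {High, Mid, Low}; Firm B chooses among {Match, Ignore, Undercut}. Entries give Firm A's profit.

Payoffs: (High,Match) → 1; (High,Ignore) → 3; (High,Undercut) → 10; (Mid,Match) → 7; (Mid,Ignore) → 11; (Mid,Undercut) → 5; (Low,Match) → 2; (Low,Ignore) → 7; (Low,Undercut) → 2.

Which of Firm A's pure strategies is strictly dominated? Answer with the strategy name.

Mid gives a strictly higher payoff than Low against every column: 7 > 2, 11 > 7, 5 > 2.
So Low is strictly dominated and Firm A never plays it.

Low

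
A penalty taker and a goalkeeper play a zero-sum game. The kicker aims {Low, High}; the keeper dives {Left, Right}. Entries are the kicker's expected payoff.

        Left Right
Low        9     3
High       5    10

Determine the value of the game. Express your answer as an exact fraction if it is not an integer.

75/11

Row minima: Low → 3, High → 5; maximin = 5.
Column maxima: Left → 9, Right → 10; minimax = 9.
5 ≠ 9, so there is no saddle point; optimal play is mixed.
Let the kicker play Low with probability p. Expected payoff against Left: 9p + 5(1−p) = 4p + 5; against Right: 3p + 10(1−p) = −7p + 10.
Setting these equal: 4p + 5 = −7p + 10 ⇒ 11p = 5 ⇒ p = 5/11, and the value is (4)·(5/11) + 5 = 75/11.
For the keeper: with q = P(Left), equating Low's and High's payoffs gives 6q + 3 = −5q + 10 ⇒ q = 7/11.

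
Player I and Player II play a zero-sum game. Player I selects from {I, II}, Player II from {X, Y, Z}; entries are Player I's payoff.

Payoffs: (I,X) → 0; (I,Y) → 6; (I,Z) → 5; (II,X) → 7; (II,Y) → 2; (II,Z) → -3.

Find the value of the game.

7/3

Row minima: I → 0, II → -3; maximin = 0.
Column maxima: X → 7, Y → 6, Z → 5; minimax = 5.
0 ≠ 5, so there is no saddle point; optimal play is mixed.
Y is strictly dominated by Z (it gives Player I strictly more in every row), so Player II never plays it.
On the remaining 2×2 (I, II vs X, Z):
Let Player I play I with probability p. Expected payoff against X: 0p + 7(1−p) = −7p + 7; against Z: 5p + (-3)(1−p) = 8p − 3.
Setting these equal: −7p + 7 = 8p − 3 ⇒ −15p = -10 ⇒ p = 2/3, and the value is (-7)·(2/3) + 7 = 7/3.
For Player II: with q = P(X), equating I's and II's payoffs gives −5q + 5 = 10q − 3 ⇒ q = 8/15.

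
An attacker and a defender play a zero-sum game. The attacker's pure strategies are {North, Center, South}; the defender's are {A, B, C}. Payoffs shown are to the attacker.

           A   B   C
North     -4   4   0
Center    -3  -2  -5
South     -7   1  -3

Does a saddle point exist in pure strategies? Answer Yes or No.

No

Row minima: North → -4, Center → -5, South → -7; maximin = -4.
Column maxima: A → -3, B → 4, C → 0; minimax = -3.
-4 ≠ -3, so no pure-strategy equilibrium exists.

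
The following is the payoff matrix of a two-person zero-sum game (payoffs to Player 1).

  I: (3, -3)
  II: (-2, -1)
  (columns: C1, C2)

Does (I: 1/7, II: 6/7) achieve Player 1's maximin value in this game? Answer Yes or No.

Against C1 this mix gives (1/7)·3 + (6/7)·(-2) = -9/7.
Against C2 this mix gives (1/7)·(-3) + (6/7)·(-1) = -9/7.
All of Player 2's active replies (C1, C2) yield -9/7, and no column does worse for Player 1. The mix makes Player 2 indifferent and guarantees -9/7, so it is optimal.

Yes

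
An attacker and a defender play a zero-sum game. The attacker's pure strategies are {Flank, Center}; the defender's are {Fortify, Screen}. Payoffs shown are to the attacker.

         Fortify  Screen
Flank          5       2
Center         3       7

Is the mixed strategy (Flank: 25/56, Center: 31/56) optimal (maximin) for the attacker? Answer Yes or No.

No

Against Fortify this mix gives (25/56)·5 + (31/56)·3 = 109/28.
Against Screen this mix gives (25/56)·2 + (31/56)·7 = 267/56.
The defender will play Fortify, holding the attacker to 109/28. Shifting weight toward the row that does better against Fortify would raise this floor (the equalizing mix achieves 29/7 against both Fortify and Screen), so the proposed strategy is not optimal.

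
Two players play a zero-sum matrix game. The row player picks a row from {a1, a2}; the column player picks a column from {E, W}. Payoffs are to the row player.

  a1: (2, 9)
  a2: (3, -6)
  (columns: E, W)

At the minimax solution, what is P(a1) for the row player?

Row minima: a1 → 2, a2 → -6; maximin = 2.
Column maxima: E → 3, W → 9; minimax = 3.
2 ≠ 3, so there is no saddle point; optimal play is mixed.
Let the row player play a1 with probability p. Expected payoff against E: 2p + 3(1−p) = −p + 3; against W: 9p + (-6)(1−p) = 15p − 6.
Setting these equal: −p + 3 = 15p − 6 ⇒ −16p = -9 ⇒ p = 9/16, and the value is (-1)·(9/16) + 3 = 39/16.
For the column player: with q = P(E), equating a1's and a2's payoffs gives −7q + 9 = 9q − 6 ⇒ q = 15/16.

9/16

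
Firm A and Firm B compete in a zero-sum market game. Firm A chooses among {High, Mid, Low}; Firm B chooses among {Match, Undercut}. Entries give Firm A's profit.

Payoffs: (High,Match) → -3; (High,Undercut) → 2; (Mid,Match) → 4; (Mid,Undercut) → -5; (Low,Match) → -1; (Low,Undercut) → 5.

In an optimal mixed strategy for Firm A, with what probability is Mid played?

Row minima: High → -3, Mid → -5, Low → -1; maximin = -1.
Column maxima: Match → 4, Undercut → 5; minimax = 4.
-1 ≠ 4, so there is no saddle point; optimal play is mixed.
High is strictly dominated by Low, so Firm A never plays it.
On the remaining 2×2 (Mid, Low vs Match, Undercut):
Let Firm A play Mid with probability p. Expected payoff against Match: 4p + (-1)(1−p) = 5p − 1; against Undercut: (-5)p + 5(1−p) = −10p + 5.
Setting these equal: 5p − 1 = −10p + 5 ⇒ 15p = 6 ⇒ p = 2/5, and the value is (5)·(2/5) − 1 = 1.
For Firm B: with q = P(Match), equating Mid's and Low's payoffs gives 9q − 5 = −6q + 5 ⇒ q = 2/3.

2/5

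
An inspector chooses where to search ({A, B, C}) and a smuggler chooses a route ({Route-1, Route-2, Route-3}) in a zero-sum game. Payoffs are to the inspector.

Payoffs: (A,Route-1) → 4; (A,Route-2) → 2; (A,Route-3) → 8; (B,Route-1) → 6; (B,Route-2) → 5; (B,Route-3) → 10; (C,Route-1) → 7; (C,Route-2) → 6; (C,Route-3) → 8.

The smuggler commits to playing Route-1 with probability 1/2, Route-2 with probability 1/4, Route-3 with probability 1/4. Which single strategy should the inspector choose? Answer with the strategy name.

Expected payoff of A: (1/2)·4 + (1/4)·2 + (1/4)·8 = 9/2.
Expected payoff of B: (1/2)·6 + (1/4)·5 + (1/4)·10 = 27/4.
Expected payoff of C: (1/2)·7 + (1/4)·6 + (1/4)·8 = 7.
The largest is 7, so the inspector's best response is C.

C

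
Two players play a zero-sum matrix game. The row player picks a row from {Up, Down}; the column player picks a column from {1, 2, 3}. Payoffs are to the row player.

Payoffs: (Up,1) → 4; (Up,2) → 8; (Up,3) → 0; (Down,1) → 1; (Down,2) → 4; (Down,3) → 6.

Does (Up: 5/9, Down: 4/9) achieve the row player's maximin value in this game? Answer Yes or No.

Yes

Against 1 this mix gives (5/9)·4 + (4/9)·1 = 8/3.
Against 2 this mix gives (5/9)·8 + (4/9)·4 = 56/9.
Against 3 this mix gives (5/9)·0 + (4/9)·6 = 8/3.
All of the column player's active replies (1, 3) yield 8/3, and no column does worse for the row player. The mix makes the column player indifferent and guarantees 8/3, so it is optimal.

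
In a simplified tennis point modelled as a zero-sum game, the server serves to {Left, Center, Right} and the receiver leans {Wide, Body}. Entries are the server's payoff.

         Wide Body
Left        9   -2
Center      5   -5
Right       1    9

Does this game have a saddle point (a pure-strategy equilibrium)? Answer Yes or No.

No

Row minima: Left → -2, Center → -5, Right → 1; maximin = 1.
Column maxima: Wide → 9, Body → 9; minimax = 9.
1 ≠ 9, so no pure-strategy equilibrium exists.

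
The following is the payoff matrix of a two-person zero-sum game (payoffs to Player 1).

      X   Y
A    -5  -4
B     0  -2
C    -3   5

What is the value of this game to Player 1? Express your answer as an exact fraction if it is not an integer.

Row minima: A → -5, B → -2, C → -3; maximin = -2.
Column maxima: X → 0, Y → 5; minimax = 0.
-2 ≠ 0, so there is no saddle point; optimal play is mixed.
A is strictly dominated by B, so Player 1 never plays it.
On the remaining 2×2 (B, C vs X, Y):
Let Player 1 play B with probability p. Expected payoff against X: 0p + (-3)(1−p) = 3p − 3; against Y: (-2)p + 5(1−p) = −7p + 5.
Setting these equal: 3p − 3 = −7p + 5 ⇒ 10p = 8 ⇒ p = 4/5, and the value is (3)·(4/5) − 3 = -3/5.
For Player 2: with q = P(X), equating B's and C's payoffs gives 2q − 2 = −8q + 5 ⇒ q = 7/10.

-3/5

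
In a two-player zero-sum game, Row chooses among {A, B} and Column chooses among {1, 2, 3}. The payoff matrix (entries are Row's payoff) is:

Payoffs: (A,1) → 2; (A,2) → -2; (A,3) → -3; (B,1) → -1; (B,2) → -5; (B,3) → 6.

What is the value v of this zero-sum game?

Row minima: A → -3, B → -5; maximin = -3.
Column maxima: 1 → 2, 2 → -2, 3 → 6; minimax = -2.
-3 ≠ -2, so there is no saddle point; optimal play is mixed.
1 is strictly dominated by 2 (it gives Row strictly more in every row), so Column never plays it.
On the remaining 2×2 (A, B vs 2, 3):
Let Row play A with probability p. Expected payoff against 2: (-2)p + (-5)(1−p) = 3p − 5; against 3: (-3)p + 6(1−p) = −9p + 6.
Setting these equal: 3p − 5 = −9p + 6 ⇒ 12p = 11 ⇒ p = 11/12, and the value is (3)·(11/12) − 5 = -9/4.
For Column: with q = P(2), equating A's and B's payoffs gives q − 3 = −11q + 6 ⇒ q = 3/4.

-9/4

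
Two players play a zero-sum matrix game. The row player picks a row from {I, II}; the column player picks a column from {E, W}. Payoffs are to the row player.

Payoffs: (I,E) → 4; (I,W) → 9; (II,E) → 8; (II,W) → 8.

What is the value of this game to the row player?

8

Row minima: I → 4, II → 8; maximin = 8.
Column maxima: E → 8, W → 9; minimax = 8.
Since maximin = minimax = 8, there is a saddle point and the value is 8.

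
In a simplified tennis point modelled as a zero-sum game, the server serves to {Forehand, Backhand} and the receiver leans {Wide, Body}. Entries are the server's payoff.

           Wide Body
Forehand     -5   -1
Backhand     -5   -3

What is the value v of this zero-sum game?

Row minima: Forehand → -5, Backhand → -5; maximin = -5.
Column maxima: Wide → -5, Body → -1; minimax = -5.
Since maximin = minimax = -5, there is a saddle point and the value is -5.

-5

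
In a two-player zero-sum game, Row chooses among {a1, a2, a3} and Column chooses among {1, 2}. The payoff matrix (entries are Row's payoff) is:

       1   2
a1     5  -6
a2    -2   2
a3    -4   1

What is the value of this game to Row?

-2/15

Row minima: a1 → -6, a2 → -2, a3 → -4; maximin = -2.
Column maxima: 1 → 5, 2 → 2; minimax = 2.
-2 ≠ 2, so there is no saddle point; optimal play is mixed.
a3 is strictly dominated by a2, so Row never plays it.
On the remaining 2×2 (a1, a2 vs 1, 2):
Let Row play a1 with probability p. Expected payoff against 1: 5p + (-2)(1−p) = 7p − 2; against 2: (-6)p + 2(1−p) = −8p + 2.
Setting these equal: 7p − 2 = −8p + 2 ⇒ 15p = 4 ⇒ p = 4/15, and the value is (7)·(4/15) − 2 = -2/15.
For Column: with q = P(1), equating a1's and a2's payoffs gives 11q − 6 = −4q + 2 ⇒ q = 8/15.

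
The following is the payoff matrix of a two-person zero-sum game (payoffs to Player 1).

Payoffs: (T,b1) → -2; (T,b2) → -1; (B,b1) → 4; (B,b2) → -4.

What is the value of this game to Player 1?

Row minima: T → -2, B → -4; maximin = -2.
Column maxima: b1 → 4, b2 → -1; minimax = -1.
-2 ≠ -1, so there is no saddle point; optimal play is mixed.
Let Player 1 play T with probability p. Expected payoff against b1: (-2)p + 4(1−p) = −6p + 4; against b2: (-1)p + (-4)(1−p) = 3p − 4.
Setting these equal: −6p + 4 = 3p − 4 ⇒ −9p = -8 ⇒ p = 8/9, and the value is (-6)·(8/9) + 4 = -4/3.
For Player 2: with q = P(b1), equating T's and B's payoffs gives −q − 1 = 8q − 4 ⇒ q = 1/3.

-4/3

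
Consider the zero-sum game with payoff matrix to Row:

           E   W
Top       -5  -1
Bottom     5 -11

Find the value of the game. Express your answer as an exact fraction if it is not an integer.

-3

Row minima: Top → -5, Bottom → -11; maximin = -5.
Column maxima: E → 5, W → -1; minimax = -1.
-5 ≠ -1, so there is no saddle point; optimal play is mixed.
Let Row play Top with probability p. Expected payoff against E: (-5)p + 5(1−p) = −10p + 5; against W: (-1)p + (-11)(1−p) = 10p − 11.
Setting these equal: −10p + 5 = 10p − 11 ⇒ −20p = -16 ⇒ p = 4/5, and the value is (-10)·(4/5) + 5 = -3.
For Column: with q = P(E), equating Top's and Bottom's payoffs gives −4q − 1 = 16q − 11 ⇒ q = 1/2.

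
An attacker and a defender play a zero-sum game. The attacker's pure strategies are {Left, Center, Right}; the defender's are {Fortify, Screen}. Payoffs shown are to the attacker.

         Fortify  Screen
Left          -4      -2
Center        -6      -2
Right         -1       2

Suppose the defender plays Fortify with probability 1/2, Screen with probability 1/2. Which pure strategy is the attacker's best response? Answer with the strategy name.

Expected payoff of Left: (1/2)·(-4) + (1/2)·(-2) = -3.
Expected payoff of Center: (1/2)·(-6) + (1/2)·(-2) = -4.
Expected payoff of Right: (1/2)·(-1) + (1/2)·2 = 1/2.
The largest is 1/2, so the attacker's best response is Right.

Right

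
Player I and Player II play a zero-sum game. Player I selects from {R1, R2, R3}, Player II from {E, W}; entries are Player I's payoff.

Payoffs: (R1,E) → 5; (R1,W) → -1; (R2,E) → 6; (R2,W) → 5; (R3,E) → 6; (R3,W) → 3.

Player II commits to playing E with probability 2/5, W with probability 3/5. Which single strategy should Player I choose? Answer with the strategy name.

Expected payoff of R1: (2/5)·5 + (3/5)·(-1) = 7/5.
Expected payoff of R2: (2/5)·6 + (3/5)·5 = 27/5.
Expected payoff of R3: (2/5)·6 + (3/5)·3 = 21/5.
The largest is 27/5, so Player I's best response is R2.

R2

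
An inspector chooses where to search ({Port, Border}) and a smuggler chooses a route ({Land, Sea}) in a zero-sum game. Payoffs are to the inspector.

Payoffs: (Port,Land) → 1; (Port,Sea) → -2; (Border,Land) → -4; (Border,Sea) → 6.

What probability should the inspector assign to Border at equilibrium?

Row minima: Port → -2, Border → -4; maximin = -2.
Column maxima: Land → 1, Sea → 6; minimax = 1.
-2 ≠ 1, so there is no saddle point; optimal play is mixed.
Let the inspector play Port with probability p. Expected payoff against Land: 1p + (-4)(1−p) = 5p − 4; against Sea: (-2)p + 6(1−p) = −8p + 6.
Setting these equal: 5p − 4 = −8p + 6 ⇒ 13p = 10 ⇒ p = 10/13, and the value is (5)·(10/13) − 4 = -2/13.
For the smuggler: with q = P(Land), equating Port's and Border's payoffs gives 3q − 2 = −10q + 6 ⇒ q = 8/13.

3/13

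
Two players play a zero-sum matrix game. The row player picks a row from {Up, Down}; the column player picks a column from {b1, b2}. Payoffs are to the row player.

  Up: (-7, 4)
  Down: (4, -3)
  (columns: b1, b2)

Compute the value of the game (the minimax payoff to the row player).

Row minima: Up → -7, Down → -3; maximin = -3.
Column maxima: b1 → 4, b2 → 4; minimax = 4.
-3 ≠ 4, so there is no saddle point; optimal play is mixed.
Let the row player play Up with probability p. Expected payoff against b1: (-7)p + 4(1−p) = −11p + 4; against b2: 4p + (-3)(1−p) = 7p − 3.
Setting these equal: −11p + 4 = 7p − 3 ⇒ −18p = -7 ⇒ p = 7/18, and the value is (-11)·(7/18) + 4 = -5/18.
For the column player: with q = P(b1), equating Up's and Down's payoffs gives −11q + 4 = 7q − 3 ⇒ q = 7/18.

-5/18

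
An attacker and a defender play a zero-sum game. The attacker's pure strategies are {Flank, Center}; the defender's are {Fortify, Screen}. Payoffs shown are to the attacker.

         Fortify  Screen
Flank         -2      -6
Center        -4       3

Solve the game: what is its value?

-30/11

Row minima: Flank → -6, Center → -4; maximin = -4.
Column maxima: Fortify → -2, Screen → 3; minimax = -2.
-4 ≠ -2, so there is no saddle point; optimal play is mixed.
Let the attacker play Flank with probability p. Expected payoff against Fortify: (-2)p + (-4)(1−p) = 2p − 4; against Screen: (-6)p + 3(1−p) = −9p + 3.
Setting these equal: 2p − 4 = −9p + 3 ⇒ 11p = 7 ⇒ p = 7/11, and the value is (2)·(7/11) − 4 = -30/11.
For the defender: with q = P(Fortify), equating Flank's and Center's payoffs gives 4q − 6 = −7q + 3 ⇒ q = 9/11.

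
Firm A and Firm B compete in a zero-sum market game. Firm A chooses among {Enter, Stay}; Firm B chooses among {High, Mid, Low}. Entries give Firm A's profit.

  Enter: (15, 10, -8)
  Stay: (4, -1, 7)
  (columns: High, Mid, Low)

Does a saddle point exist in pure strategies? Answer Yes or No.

No

Row minima: Enter → -8, Stay → -1; maximin = -1.
Column maxima: High → 15, Mid → 10, Low → 7; minimax = 7.
-1 ≠ 7, so no pure-strategy equilibrium exists.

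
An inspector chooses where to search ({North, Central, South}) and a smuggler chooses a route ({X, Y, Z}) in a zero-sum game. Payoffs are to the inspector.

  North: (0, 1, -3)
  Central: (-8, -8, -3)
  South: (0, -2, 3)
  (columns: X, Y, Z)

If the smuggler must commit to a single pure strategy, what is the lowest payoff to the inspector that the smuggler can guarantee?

Column maxima: X → 0, Y → 1, Z → 3.
The smallest of these is 0.

0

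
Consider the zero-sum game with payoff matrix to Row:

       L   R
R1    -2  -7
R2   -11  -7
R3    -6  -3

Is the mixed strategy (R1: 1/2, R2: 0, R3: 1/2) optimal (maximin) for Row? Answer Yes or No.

No

Against L this mix gives (1/2)·(-2) + (1/2)·(-6) = -4.
Against R this mix gives (1/2)·(-7) + (1/2)·(-3) = -5.
Column will play R, holding Row to -5. Shifting weight toward the row that does better against R would raise this floor (the equalizing mix achieves -9/2 against both R and L), so the proposed strategy is not optimal.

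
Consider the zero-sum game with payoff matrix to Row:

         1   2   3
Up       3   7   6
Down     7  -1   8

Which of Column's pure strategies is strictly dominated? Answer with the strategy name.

1 holds Row's payoff strictly below 3 in every row: 3 < 6, 7 < 8.
So 3 is strictly dominated for Column.

3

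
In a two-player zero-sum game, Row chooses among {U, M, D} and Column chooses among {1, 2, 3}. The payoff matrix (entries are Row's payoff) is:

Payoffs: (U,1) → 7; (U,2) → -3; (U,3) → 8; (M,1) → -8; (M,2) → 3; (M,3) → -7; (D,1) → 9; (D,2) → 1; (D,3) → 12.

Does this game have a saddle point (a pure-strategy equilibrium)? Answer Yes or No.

Row minima: U → -3, M → -8, D → 1; maximin = 1.
Column maxima: 1 → 9, 2 → 3, 3 → 12; minimax = 3.
1 ≠ 3, so no pure-strategy equilibrium exists.

No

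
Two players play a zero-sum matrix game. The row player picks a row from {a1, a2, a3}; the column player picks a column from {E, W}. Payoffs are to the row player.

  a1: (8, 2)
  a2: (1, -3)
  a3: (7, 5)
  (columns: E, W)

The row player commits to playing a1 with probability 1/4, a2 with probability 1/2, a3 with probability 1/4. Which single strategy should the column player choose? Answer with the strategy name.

W

If the column player plays E, the row player's expected payoff is (1/4)·8 + (1/2)·1 + (1/4)·7 = 17/4.
If the column player plays W, the row player's expected payoff is (1/4)·2 + (1/2)·(-3) + (1/4)·5 = 1/4.
The column player minimizes the row player's payoff; the smallest is 1/4, so the best response is W.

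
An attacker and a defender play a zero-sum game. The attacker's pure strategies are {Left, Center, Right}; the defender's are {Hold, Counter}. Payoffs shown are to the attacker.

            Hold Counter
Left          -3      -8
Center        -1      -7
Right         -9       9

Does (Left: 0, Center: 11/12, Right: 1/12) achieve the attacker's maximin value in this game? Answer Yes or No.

No

Against Hold this mix gives (11/12)·(-1) + (1/12)·(-9) = -5/3.
Against Counter this mix gives (11/12)·(-7) + (1/12)·9 = -17/3.
The defender will play Counter, holding the attacker to -17/3. Shifting weight toward the row that does better against Counter would raise this floor (the equalizing mix achieves -3 against both Counter and Hold), so the proposed strategy is not optimal.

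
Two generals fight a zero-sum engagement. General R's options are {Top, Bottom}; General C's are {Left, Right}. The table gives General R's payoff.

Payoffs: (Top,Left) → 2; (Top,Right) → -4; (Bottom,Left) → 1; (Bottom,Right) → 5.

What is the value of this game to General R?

7/5

Row minima: Top → -4, Bottom → 1; maximin = 1.
Column maxima: Left → 2, Right → 5; minimax = 2.
1 ≠ 2, so there is no saddle point; optimal play is mixed.
Let General R play Top with probability p. Expected payoff against Left: 2p + 1(1−p) = p + 1; against Right: (-4)p + 5(1−p) = −9p + 5.
Setting these equal: p + 1 = −9p + 5 ⇒ 10p = 4 ⇒ p = 2/5, and the value is (1)·(2/5) + 1 = 7/5.
For General C: with q = P(Left), equating Top's and Bottom's payoffs gives 6q − 4 = −4q + 5 ⇒ q = 9/10.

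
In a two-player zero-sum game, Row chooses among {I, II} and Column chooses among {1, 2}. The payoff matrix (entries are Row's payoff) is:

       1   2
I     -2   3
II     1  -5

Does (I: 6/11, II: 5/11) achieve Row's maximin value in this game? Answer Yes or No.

Against 1 this mix gives (6/11)·(-2) + (5/11)·1 = -7/11.
Against 2 this mix gives (6/11)·3 + (5/11)·(-5) = -7/11.
All of Column's active replies (1, 2) yield -7/11, and no column does worse for Row. The mix makes Column indifferent and guarantees -7/11, so it is optimal.

Yes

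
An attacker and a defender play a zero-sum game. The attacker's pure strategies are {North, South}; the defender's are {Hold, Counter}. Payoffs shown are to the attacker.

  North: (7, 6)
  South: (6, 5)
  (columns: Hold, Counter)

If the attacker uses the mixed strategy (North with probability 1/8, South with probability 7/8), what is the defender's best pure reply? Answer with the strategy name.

If the defender plays Hold, the attacker's expected payoff is (1/8)·7 + (7/8)·6 = 49/8.
If the defender plays Counter, the attacker's expected payoff is (1/8)·6 + (7/8)·5 = 41/8.
The defender minimizes the attacker's payoff; the smallest is 41/8, so the best response is Counter.

Counter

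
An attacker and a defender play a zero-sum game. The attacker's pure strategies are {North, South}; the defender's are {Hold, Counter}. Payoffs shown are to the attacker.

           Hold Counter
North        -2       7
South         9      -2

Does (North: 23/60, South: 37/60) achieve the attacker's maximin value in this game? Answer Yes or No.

No

Against Hold this mix gives (23/60)·(-2) + (37/60)·9 = 287/60.
Against Counter this mix gives (23/60)·7 + (37/60)·(-2) = 29/20.
The defender will play Counter, holding the attacker to 29/20. Shifting weight toward the row that does better against Counter would raise this floor (the equalizing mix achieves 59/20 against both Counter and Hold), so the proposed strategy is not optimal.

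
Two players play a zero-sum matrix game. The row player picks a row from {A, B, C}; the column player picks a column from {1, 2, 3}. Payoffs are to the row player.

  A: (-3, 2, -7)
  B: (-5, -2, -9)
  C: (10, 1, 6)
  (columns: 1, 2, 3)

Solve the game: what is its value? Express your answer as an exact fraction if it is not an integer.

19/14

Row minima: A → -7, B → -9, C → 1; maximin = 1.
Column maxima: 1 → 10, 2 → 2, 3 → 6; minimax = 2.
1 ≠ 2, so there is no saddle point; optimal play is mixed.
B is strictly dominated by A, so the row player never plays it.
1 is strictly dominated by 3 (it gives the row player strictly more in every row), so the column player never plays it.
On the remaining 2×2 (A, C vs 2, 3):
Let the row player play A with probability p. Expected payoff against 2: 2p + 1(1−p) = p + 1; against 3: (-7)p + 6(1−p) = −13p + 6.
Setting these equal: p + 1 = −13p + 6 ⇒ 14p = 5 ⇒ p = 5/14, and the value is (1)·(5/14) + 1 = 19/14.
For the column player: with q = P(2), equating A's and C's payoffs gives 9q − 7 = −5q + 6 ⇒ q = 13/14.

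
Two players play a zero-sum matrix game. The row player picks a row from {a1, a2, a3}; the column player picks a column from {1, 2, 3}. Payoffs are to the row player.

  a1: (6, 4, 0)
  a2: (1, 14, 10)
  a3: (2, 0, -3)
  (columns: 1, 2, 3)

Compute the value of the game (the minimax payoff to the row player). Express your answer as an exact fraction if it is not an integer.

4

Row minima: a1 → 0, a2 → 1, a3 → -3; maximin = 1.
Column maxima: 1 → 6, 2 → 14, 3 → 10; minimax = 6.
1 ≠ 6, so there is no saddle point; optimal play is mixed.
a3 is strictly dominated by a1, so the row player never plays it.
2 is strictly dominated by 3 (it gives the row player strictly more in every row), so the column player never plays it.
On the remaining 2×2 (a1, a2 vs 1, 3):
Let the row player play a1 with probability p. Expected payoff against 1: 6p + 1(1−p) = 5p + 1; against 3: 0p + 10(1−p) = −10p + 10.
Setting these equal: 5p + 1 = −10p + 10 ⇒ 15p = 9 ⇒ p = 3/5, and the value is (5)·(3/5) + 1 = 4.
For the column player: with q = P(1), equating a1's and a2's payoffs gives 6q = −9q + 10 ⇒ q = 2/3.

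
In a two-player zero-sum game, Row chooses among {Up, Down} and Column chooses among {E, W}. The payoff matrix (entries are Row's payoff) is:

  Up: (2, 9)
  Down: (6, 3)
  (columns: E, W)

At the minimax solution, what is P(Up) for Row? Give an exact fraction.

3/10

Row minima: Up → 2, Down → 3; maximin = 3.
Column maxima: E → 6, W → 9; minimax = 6.
3 ≠ 6, so there is no saddle point; optimal play is mixed.
Let Row play Up with probability p. Expected payoff against E: 2p + 6(1−p) = −4p + 6; against W: 9p + 3(1−p) = 6p + 3.
Setting these equal: −4p + 6 = 6p + 3 ⇒ −10p = -3 ⇒ p = 3/10, and the value is (-4)·(3/10) + 6 = 24/5.
For Column: with q = P(E), equating Up's and Down's payoffs gives −7q + 9 = 3q + 3 ⇒ q = 3/5.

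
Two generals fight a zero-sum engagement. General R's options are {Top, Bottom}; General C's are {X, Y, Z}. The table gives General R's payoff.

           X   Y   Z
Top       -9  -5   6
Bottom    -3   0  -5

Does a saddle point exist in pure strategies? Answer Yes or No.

No

Row minima: Top → -9, Bottom → -5; maximin = -5.
Column maxima: X → -3, Y → 0, Z → 6; minimax = -3.
-5 ≠ -3, so no pure-strategy equilibrium exists.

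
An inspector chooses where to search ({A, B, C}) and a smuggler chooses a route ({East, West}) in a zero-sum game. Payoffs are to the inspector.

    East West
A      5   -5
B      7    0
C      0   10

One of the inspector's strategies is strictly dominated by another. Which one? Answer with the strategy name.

A

B gives a strictly higher payoff than A against every column: 7 > 5, 0 > -5.
So A is strictly dominated and the inspector never plays it.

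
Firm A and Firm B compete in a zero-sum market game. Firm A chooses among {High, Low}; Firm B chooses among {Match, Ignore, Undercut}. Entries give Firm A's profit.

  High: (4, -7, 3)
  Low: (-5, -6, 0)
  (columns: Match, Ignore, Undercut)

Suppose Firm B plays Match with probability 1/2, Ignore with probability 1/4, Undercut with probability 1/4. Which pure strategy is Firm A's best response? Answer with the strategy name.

Expected payoff of High: (1/2)·4 + (1/4)·(-7) + (1/4)·3 = 1.
Expected payoff of Low: (1/2)·(-5) + (1/4)·(-6) + (1/4)·0 = -4.
The largest is 1, so Firm A's best response is High.

High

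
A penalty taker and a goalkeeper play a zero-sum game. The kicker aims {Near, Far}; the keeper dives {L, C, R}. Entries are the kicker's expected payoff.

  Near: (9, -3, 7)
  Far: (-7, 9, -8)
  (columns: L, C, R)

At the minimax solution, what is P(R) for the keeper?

4/9

Row minima: Near → -3, Far → -8; maximin = -3.
Column maxima: L → 9, C → 9, R → 7; minimax = 7.
-3 ≠ 7, so there is no saddle point; optimal play is mixed.
L is strictly dominated by R (it gives the kicker strictly more in every row), so the keeper never plays it.
On the remaining 2×2 (Near, Far vs C, R):
Let the kicker play Near with probability p. Expected payoff against C: (-3)p + 9(1−p) = −12p + 9; against R: 7p + (-8)(1−p) = 15p − 8.
Setting these equal: −12p + 9 = 15p − 8 ⇒ −27p = -17 ⇒ p = 17/27, and the value is (-12)·(17/27) + 9 = 13/9.
For the keeper: with q = P(C), equating Near's and Far's payoffs gives −10q + 7 = 17q − 8 ⇒ q = 5/9.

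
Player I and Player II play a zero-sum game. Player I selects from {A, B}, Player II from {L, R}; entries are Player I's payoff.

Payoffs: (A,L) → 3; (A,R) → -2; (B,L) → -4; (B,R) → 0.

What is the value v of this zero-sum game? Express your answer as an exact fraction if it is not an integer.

-8/9

Row minima: A → -2, B → -4; maximin = -2.
Column maxima: L → 3, R → 0; minimax = 0.
-2 ≠ 0, so there is no saddle point; optimal play is mixed.
Let Player I play A with probability p. Expected payoff against L: 3p + (-4)(1−p) = 7p − 4; against R: (-2)p + 0(1−p) = −2p.
Setting these equal: 7p − 4 = −2p ⇒ 9p = 4 ⇒ p = 4/9, and the value is (7)·(4/9) − 4 = -8/9.
For Player II: with q = P(L), equating A's and B's payoffs gives 5q − 2 = −4q ⇒ q = 2/9.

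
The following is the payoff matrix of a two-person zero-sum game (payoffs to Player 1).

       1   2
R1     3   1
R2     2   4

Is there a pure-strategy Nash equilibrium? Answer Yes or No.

No

Row minima: R1 → 1, R2 → 2; maximin = 2.
Column maxima: 1 → 3, 2 → 4; minimax = 3.
2 ≠ 3, so no pure-strategy equilibrium exists.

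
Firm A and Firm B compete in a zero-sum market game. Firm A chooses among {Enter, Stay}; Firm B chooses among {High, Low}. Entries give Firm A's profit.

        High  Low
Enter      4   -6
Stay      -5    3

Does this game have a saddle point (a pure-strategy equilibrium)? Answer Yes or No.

Row minima: Enter → -6, Stay → -5; maximin = -5.
Column maxima: High → 4, Low → 3; minimax = 3.
-5 ≠ 3, so no pure-strategy equilibrium exists.

No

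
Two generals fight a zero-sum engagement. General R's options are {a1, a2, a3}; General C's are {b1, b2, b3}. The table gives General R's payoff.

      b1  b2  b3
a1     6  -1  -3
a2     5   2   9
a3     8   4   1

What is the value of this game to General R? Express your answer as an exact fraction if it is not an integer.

Row minima: a1 → -3, a2 → 2, a3 → 1; maximin = 2.
Column maxima: b1 → 8, b2 → 4, b3 → 9; minimax = 4.
2 ≠ 4, so there is no saddle point; optimal play is mixed.
a1 is strictly dominated by a3, so General R never plays it.
b1 is strictly dominated by b2 (it gives General R strictly more in every row), so General C never plays it.
On the remaining 2×2 (a2, a3 vs b2, b3):
Let General R play a2 with probability p. Expected payoff against b2: 2p + 4(1−p) = −2p + 4; against b3: 9p + 1(1−p) = 8p + 1.
Setting these equal: −2p + 4 = 8p + 1 ⇒ −10p = -3 ⇒ p = 3/10, and the value is (-2)·(3/10) + 4 = 17/5.
For General C: with q = P(b2), equating a2's and a3's payoffs gives −7q + 9 = 3q + 1 ⇒ q = 4/5.

17/5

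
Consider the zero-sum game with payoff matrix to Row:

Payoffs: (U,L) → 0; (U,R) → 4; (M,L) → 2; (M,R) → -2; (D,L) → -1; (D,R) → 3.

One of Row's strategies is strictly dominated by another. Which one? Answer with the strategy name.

U gives a strictly higher payoff than D against every column: 0 > -1, 4 > 3.
So D is strictly dominated and Row never plays it.

D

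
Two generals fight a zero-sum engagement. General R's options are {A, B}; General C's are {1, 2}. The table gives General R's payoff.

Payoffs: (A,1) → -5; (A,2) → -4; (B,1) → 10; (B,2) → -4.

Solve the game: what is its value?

-4

Row minima: A → -5, B → -4; maximin = -4.
Column maxima: 1 → 10, 2 → -4; minimax = -4.
Since maximin = minimax = -4, there is a saddle point and the value is -4.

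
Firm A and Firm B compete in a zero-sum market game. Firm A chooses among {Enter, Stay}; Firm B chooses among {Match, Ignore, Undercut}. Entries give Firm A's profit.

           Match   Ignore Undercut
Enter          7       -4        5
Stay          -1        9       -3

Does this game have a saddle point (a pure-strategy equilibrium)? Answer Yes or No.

Row minima: Enter → -4, Stay → -3; maximin = -3.
Column maxima: Match → 7, Ignore → 9, Undercut → 5; minimax = 5.
-3 ≠ 5, so no pure-strategy equilibrium exists.

No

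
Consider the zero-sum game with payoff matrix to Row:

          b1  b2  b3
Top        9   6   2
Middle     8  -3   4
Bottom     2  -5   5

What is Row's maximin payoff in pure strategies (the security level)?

Row minima: Top → 2, Middle → -3, Bottom → -5.
The best of these is 2.

2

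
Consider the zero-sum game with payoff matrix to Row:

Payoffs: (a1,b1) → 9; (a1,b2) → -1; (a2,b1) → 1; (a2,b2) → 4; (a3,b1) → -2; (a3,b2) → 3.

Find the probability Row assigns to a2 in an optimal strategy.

Row minima: a1 → -1, a2 → 1, a3 → -2; maximin = 1.
Column maxima: b1 → 9, b2 → 4; minimax = 4.
1 ≠ 4, so there is no saddle point; optimal play is mixed.
a3 is strictly dominated by a2, so Row never plays it.
On the remaining 2×2 (a1, a2 vs b1, b2):
Let Row play a1 with probability p. Expected payoff against b1: 9p + 1(1−p) = 8p + 1; against b2: (-1)p + 4(1−p) = −5p + 4.
Setting these equal: 8p + 1 = −5p + 4 ⇒ 13p = 3 ⇒ p = 3/13, and the value is (8)·(3/13) + 1 = 37/13.
For Column: with q = P(b1), equating a1's and a2's payoffs gives 10q − 1 = −3q + 4 ⇒ q = 5/13.

10/13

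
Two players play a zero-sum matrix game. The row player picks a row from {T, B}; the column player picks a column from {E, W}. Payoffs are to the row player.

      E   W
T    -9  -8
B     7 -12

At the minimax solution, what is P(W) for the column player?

4/5

Row minima: T → -9, B → -12; maximin = -9.
Column maxima: E → 7, W → -8; minimax = -8.
-9 ≠ -8, so there is no saddle point; optimal play is mixed.
Let the row player play T with probability p. Expected payoff against E: (-9)p + 7(1−p) = −16p + 7; against W: (-8)p + (-12)(1−p) = 4p − 12.
Setting these equal: −16p + 7 = 4p − 12 ⇒ −20p = -19 ⇒ p = 19/20, and the value is (-16)·(19/20) + 7 = -41/5.
For the column player: with q = P(E), equating T's and B's payoffs gives −q − 8 = 19q − 12 ⇒ q = 1/5.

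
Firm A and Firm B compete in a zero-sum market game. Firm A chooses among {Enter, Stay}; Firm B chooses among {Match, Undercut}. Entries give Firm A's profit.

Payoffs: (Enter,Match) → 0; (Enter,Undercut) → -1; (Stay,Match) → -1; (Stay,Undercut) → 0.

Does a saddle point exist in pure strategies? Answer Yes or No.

Row minima: Enter → -1, Stay → -1; maximin = -1.
Column maxima: Match → 0, Undercut → 0; minimax = 0.
-1 ≠ 0, so no pure-strategy equilibrium exists.

No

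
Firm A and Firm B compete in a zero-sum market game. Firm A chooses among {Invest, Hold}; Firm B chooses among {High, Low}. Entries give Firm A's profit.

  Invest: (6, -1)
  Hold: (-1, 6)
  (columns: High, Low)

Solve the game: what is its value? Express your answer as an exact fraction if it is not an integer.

Row minima: Invest → -1, Hold → -1; maximin = -1.
Column maxima: High → 6, Low → 6; minimax = 6.
-1 ≠ 6, so there is no saddle point; optimal play is mixed.
Let Firm A play Invest with probability p. Expected payoff against High: 6p + (-1)(1−p) = 7p − 1; against Low: (-1)p + 6(1−p) = −7p + 6.
Setting these equal: 7p − 1 = −7p + 6 ⇒ 14p = 7 ⇒ p = 1/2, and the value is (7)·(1/2) − 1 = 5/2.
For Firm B: with q = P(High), equating Invest's and Hold's payoffs gives 7q − 1 = −7q + 6 ⇒ q = 1/2.

5/2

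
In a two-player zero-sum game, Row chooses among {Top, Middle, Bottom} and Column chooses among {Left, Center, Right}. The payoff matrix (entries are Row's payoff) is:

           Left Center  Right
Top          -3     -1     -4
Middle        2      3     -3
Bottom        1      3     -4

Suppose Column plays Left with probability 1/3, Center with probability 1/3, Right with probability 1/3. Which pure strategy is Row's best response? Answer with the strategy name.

Expected payoff of Top: (1/3)·(-3) + (1/3)·(-1) + (1/3)·(-4) = -8/3.
Expected payoff of Middle: (1/3)·2 + (1/3)·3 + (1/3)·(-3) = 2/3.
Expected payoff of Bottom: (1/3)·1 + (1/3)·3 + (1/3)·(-4) = 0.
The largest is 2/3, so Row's best response is Middle.

Middle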